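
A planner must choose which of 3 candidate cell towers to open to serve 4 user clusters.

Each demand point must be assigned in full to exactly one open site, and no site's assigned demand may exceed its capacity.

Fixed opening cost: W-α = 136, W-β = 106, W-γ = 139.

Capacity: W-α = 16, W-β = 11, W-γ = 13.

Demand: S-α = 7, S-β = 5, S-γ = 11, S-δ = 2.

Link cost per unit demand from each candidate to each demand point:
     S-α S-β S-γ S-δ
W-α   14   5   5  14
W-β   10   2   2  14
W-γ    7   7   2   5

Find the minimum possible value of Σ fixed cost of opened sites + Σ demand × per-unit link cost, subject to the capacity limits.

414

Open {W-α, W-γ}; cheapest assignment that respects the capacities:
  W-α (cap 16, load 16): S-β, S-γ — cost 5×5 + 11×5 = 80
  W-γ (cap 13, load 9): S-α, S-δ — cost 7×7 + 2×5 = 59
  Shipping 139, fixed 275 → total 414.
  Any other capacity-feasible assignment to {W-α, W-γ} ships for at least 139.
Compare {W-α, W-β}: its best feasible assignment gives total 415.
Compare {W-α, W-β, W-γ}: its best feasible assignment gives total 487.
Every other set of open sites that can feasibly serve all demand totals ≥ 415 even under its best assignment. Minimum: 414.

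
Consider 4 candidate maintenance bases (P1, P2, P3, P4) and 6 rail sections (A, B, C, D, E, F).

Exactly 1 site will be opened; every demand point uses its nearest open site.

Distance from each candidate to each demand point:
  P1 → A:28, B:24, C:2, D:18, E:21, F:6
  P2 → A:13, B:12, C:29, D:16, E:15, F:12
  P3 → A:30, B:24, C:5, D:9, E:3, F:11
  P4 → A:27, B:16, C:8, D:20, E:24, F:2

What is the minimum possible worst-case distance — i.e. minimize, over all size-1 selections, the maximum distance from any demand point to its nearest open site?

27

Open {P4}.
  Farthest demand point is A at distance 27 (to P4); all others are ≤ 27.
With {P1} the worst case is 28.
With {P2} the worst case is 29.
No size-1 selection achieves below 27.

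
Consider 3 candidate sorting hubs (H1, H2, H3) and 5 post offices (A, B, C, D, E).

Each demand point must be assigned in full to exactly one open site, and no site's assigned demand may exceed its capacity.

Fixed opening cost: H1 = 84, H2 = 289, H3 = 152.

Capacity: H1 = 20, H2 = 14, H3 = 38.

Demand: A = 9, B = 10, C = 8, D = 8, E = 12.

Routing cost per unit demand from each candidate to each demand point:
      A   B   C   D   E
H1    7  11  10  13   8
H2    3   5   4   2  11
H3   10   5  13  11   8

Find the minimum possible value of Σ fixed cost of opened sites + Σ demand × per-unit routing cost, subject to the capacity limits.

613

Open {H1, H3}; cheapest assignment that respects the capacities:
  H1 (cap 20, load 17): A, C — cost 9×7 + 8×10 = 143
  H3 (cap 38, load 30): B, D, E — cost 10×5 + 8×11 + 12×8 = 234
  Shipping 377, fixed 236 → total 613.
  Any other capacity-feasible assignment to {H1, H3} ships for at least 377.
Compare {H2, H3}: its best feasible assignment gives total 806.
Compare {H1, H2, H3}: its best feasible assignment gives total 830.
Every other set of open sites that can feasibly serve all demand totals ≥ 806 even under its best assignment. Minimum: 613.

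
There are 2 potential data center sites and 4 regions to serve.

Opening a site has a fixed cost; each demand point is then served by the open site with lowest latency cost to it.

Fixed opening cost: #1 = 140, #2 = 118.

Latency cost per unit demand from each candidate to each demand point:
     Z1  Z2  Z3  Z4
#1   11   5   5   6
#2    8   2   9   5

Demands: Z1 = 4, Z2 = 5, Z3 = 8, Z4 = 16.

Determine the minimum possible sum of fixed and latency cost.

Open {#2}: assign each demand point to its cheapest open site.
  Z1→#2 4×8=32, Z2→#2 5×2=10, Z3→#2 8×9=72, Z4→#2 16×5=80
  latency cost 194, fixed 118 → total 312.
Compare {#1}: latency cost 205 + fixed 140 = 345.
Compare {#1, #2}: latency cost 162 + fixed 258 = 420.

312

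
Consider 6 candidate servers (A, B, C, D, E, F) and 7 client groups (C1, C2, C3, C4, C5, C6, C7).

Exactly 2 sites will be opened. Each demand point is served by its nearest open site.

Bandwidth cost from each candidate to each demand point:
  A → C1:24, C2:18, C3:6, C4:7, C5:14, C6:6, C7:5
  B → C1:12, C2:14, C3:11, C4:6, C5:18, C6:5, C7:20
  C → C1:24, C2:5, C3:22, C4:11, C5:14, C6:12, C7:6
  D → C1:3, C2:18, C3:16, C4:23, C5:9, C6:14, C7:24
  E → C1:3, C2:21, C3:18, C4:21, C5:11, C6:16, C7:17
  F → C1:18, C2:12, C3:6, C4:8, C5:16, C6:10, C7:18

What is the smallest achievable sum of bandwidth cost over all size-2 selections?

Open {A, D}.
  C1→D 3, C2→A 18, C3→A 6, C4→A 7, C5→D 9, C6→A 6, C7→A 5  ⇒ total 54.
Compare {A, E}: total 56.
Compare {B, C}: total 59.
No size-2 selection does better; minimum is 54.

54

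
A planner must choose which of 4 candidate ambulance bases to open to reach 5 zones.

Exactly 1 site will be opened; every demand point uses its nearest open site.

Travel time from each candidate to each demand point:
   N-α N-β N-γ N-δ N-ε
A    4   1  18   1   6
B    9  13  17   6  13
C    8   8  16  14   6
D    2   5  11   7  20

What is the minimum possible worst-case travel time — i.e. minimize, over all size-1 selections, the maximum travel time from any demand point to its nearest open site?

16

Open {C}.
  Farthest demand point is N-γ at travel time 16 (to C); all others are ≤ 16.
With {B} the worst case is 17.
With {A} the worst case is 18.
No size-1 selection achieves below 16.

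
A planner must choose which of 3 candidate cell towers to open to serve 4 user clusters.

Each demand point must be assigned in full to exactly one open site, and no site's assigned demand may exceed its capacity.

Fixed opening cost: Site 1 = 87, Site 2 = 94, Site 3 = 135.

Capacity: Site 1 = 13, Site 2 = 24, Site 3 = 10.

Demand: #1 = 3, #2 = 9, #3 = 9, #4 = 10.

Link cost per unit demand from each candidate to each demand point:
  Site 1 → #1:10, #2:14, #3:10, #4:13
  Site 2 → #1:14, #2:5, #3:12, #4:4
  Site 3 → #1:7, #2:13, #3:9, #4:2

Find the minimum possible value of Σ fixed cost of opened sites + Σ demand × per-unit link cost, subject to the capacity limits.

386

Open {Site 1, Site 2}; cheapest assignment that respects the capacities:
  Site 1 (cap 13, load 12): #1, #3 — cost 3×10 + 9×10 = 120
  Site 2 (cap 24, load 19): #2, #4 — cost 9×5 + 10×4 = 85
  Shipping 205, fixed 181 → total 386.
  Any other capacity-feasible assignment to {Site 1, Site 2} ships for at least 205.
Compare {Site 2, Site 3}: its best feasible assignment gives total 437.
Compare {Site 1, Site 2, Site 3}: its best feasible assignment gives total 501.
Every other set of open sites that can feasibly serve all demand totals ≥ 437 even under its best assignment. Minimum: 386.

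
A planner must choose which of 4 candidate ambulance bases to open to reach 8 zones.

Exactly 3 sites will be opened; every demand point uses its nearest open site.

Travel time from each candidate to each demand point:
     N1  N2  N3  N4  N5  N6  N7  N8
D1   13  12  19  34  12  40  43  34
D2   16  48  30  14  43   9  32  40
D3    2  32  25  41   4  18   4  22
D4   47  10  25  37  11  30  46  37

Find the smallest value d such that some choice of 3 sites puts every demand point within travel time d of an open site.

22

Open {D1, D2, D3}.
  Farthest demand point is N8 at travel time 22 (to D3); all others are ≤ 22.
With {D2, D3, D4} the worst case is 25.
With {D1, D2, D4} the worst case is 34.
No size-3 selection achieves below 22.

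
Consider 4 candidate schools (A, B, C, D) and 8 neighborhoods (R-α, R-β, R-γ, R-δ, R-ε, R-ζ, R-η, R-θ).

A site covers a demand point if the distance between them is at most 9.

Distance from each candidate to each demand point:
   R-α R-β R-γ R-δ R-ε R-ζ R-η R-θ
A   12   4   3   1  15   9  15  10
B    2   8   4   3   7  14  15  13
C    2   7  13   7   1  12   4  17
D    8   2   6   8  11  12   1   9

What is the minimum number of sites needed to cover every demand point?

3

Coverage sets (demand points within 9 of each site):
  A: {R-β, R-γ, R-δ, R-ζ}
  B: {R-α, R-β, R-γ, R-δ, R-ε}
  C: {R-α, R-β, R-δ, R-ε, R-η}
  D: {R-α, R-β, R-γ, R-δ, R-η, R-θ}
No 2 sites suffice: every size-2 union leaves at least one demand point uncovered.
But {A, B, D} covers everything, so the minimum is 3.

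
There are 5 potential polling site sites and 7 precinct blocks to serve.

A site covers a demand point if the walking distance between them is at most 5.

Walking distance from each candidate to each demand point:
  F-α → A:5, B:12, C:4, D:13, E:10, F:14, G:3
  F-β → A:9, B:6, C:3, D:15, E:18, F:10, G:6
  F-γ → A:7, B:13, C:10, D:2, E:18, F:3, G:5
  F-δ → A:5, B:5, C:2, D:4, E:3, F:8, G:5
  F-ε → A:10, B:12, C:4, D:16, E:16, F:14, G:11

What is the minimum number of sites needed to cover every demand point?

2

Coverage sets (demand points within 5 of each site):
  F-α: {A, C, G}
  F-β: {C}
  F-γ: {D, F, G}
  F-δ: {A, B, C, D, E, G}
  F-ε: {C}
No single site covers all 7 demand points.
But {F-γ, F-δ} covers everything, so the minimum is 2.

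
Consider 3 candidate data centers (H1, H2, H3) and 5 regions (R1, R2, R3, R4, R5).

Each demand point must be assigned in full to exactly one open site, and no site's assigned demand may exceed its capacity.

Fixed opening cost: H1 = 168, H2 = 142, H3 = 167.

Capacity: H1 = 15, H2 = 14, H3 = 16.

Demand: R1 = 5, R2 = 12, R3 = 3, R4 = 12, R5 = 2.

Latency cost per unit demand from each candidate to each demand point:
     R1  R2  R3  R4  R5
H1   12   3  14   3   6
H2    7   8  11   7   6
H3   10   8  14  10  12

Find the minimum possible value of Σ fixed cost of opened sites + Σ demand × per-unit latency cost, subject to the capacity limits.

Open {H1, H2, H3}; cheapest assignment that respects the capacities:
  H1 (cap 15, load 14): R4, R5 — cost 12×3 + 2×6 = 48
  H2 (cap 14, load 8): R1, R3 — cost 5×7 + 3×11 = 68
  H3 (cap 16, load 12): R2 — cost 12×8 = 96
  Shipping 212, fixed 477 → total 689.
  Any other capacity-feasible assignment to {H1, H2, H3} ships for at least 212.
Total demand is 34 and no other set of sites has combined capacity ≥ 34, so {H1, H2, H3} is the only feasible choice of open sites. Minimum: 689.

689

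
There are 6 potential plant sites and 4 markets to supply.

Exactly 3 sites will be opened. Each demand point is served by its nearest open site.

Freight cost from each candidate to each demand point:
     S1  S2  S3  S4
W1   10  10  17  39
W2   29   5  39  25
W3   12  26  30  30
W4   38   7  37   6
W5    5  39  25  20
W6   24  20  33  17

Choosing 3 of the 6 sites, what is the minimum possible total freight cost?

Open {W1, W4, W5}.
  S1→W5 5, S2→W4 7, S3→W1 17, S4→W4 6  ⇒ total 35.
Compare {W1, W2, W4}: total 38.
Compare {W1, W3, W4}: total 40.
No size-3 selection does better; minimum is 35.

35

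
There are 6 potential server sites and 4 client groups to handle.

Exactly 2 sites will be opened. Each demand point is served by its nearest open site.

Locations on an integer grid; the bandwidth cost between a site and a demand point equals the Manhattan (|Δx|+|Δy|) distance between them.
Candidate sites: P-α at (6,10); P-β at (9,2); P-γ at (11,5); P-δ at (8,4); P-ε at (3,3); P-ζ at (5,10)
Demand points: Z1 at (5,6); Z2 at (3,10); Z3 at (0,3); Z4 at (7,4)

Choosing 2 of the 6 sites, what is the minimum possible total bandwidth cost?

14

Open {P-ε, P-ζ}.
  Z1→P-ζ 4, Z2→P-ζ 2, Z3→P-ε 3, Z4→P-ε 5  ⇒ total 14.
Compare {P-α, P-ε}: total 16.
Compare {P-δ, P-ε}: total 16.
No size-2 selection does better; minimum is 14.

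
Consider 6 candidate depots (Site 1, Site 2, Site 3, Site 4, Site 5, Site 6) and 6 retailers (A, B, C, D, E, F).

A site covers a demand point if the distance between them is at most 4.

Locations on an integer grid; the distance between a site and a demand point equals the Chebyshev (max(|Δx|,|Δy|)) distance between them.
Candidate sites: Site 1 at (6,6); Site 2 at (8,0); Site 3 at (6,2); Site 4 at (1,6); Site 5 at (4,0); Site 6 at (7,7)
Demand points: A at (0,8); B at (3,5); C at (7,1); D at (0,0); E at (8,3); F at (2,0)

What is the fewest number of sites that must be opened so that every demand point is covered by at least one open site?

2

Coverage sets (demand points within 4 of each site):
  Site 1: {B, E}
  Site 2: {C, E}
  Site 3: {B, C, E, F}
  Site 4: {A, B}
  Site 5: {C, D, E, F}
  Site 6: {B, E}
No single site covers all 6 demand points.
But {Site 4, Site 5} covers everything, so the minimum is 2.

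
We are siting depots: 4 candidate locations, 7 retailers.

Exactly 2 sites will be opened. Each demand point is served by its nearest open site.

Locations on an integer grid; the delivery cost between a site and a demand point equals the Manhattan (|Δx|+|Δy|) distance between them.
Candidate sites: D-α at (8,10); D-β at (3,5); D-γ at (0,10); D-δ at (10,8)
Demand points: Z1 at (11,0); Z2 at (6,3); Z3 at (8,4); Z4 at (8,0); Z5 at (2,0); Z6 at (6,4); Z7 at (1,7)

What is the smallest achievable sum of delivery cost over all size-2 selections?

44

Open {D-β, D-δ}.
  Z1→D-δ 9, Z2→D-β 5, Z3→D-β 6, Z4→D-β 10, Z5→D-β 6, Z6→D-β 4, Z7→D-β 4  ⇒ total 44.
Compare {D-α, D-β}: total 48.
Compare {D-β, D-γ}: total 48.
No size-2 selection does better; minimum is 44.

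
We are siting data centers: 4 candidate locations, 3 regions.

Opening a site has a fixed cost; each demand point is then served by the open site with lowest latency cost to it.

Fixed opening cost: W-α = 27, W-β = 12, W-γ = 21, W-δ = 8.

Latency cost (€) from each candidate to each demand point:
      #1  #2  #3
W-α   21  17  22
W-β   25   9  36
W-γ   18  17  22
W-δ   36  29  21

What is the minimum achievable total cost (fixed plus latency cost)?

Open {W-β, W-δ}: assign each demand point to its cheapest open site.
  #1→W-β 25, #2→W-β 9, #3→W-δ 21
  latency cost 55, fixed 20 → total 75.
Compare {W-γ}: latency cost 57 + fixed 21 = 78.
Compare {W-β}: latency cost 70 + fixed 12 = 82.
Compare {W-β, W-γ}: latency cost 49 + fixed 33 = 82.
All other subsets cost ≥ 78. Minimum total cost: 75.

75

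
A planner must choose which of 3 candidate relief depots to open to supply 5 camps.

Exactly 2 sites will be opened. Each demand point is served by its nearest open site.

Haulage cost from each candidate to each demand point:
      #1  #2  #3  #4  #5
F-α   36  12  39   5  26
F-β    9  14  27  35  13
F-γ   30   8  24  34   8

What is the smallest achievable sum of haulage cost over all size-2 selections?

Open {F-α, F-β}.
  #1→F-β 9, #2→F-α 12, #3→F-β 27, #4→F-α 5, #5→F-β 13  ⇒ total 66.
Compare {F-α, F-γ}: total 75.
Compare {F-β, F-γ}: total 83.

66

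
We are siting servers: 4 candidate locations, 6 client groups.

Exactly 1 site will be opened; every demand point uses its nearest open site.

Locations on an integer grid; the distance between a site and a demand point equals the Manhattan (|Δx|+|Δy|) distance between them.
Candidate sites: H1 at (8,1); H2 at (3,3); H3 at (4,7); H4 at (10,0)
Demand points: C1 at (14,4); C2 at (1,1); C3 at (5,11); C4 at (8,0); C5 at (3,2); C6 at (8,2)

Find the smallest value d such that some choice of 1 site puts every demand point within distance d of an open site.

12

Open {H2}.
  Farthest demand point is C1 at distance 12 (to H2); all others are ≤ 12.
With {H1} the worst case is 13.
With {H3} the worst case is 13.
No size-1 selection achieves below 12.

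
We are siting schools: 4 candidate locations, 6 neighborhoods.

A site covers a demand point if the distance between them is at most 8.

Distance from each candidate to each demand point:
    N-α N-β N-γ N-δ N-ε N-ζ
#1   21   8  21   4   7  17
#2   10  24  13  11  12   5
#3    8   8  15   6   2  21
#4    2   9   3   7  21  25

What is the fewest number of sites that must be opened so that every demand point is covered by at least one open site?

Coverage sets (demand points within 8 of each site):
  #1: {N-β, N-δ, N-ε}
  #2: {N-ζ}
  #3: {N-α, N-β, N-δ, N-ε}
  #4: {N-α, N-γ, N-δ}
No 2 sites suffice: every size-2 union leaves at least one demand point uncovered.
But {#1, #2, #4} covers everything, so the minimum is 3.

3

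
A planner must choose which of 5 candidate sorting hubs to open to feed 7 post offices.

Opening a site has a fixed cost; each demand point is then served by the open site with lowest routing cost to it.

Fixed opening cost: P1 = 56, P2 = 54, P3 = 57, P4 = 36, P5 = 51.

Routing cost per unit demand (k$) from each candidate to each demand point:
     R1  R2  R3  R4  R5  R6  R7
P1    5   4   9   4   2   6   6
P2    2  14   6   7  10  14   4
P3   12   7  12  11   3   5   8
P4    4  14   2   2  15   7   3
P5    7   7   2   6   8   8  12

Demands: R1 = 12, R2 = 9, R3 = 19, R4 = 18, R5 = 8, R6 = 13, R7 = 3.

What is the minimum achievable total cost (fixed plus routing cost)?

Open {P1, P4}: assign each demand point to its cheapest open site.
  R1→P4 12×4=48, R2→P1 9×4=36, R3→P4 19×2=38, R4→P4 18×2=36, R5→P1 8×2=16, R6→P1 13×6=78, R7→P4 3×3=9
  routing cost 261, fixed 92 → total 353.
Compare {P3, P4}: routing cost 283 + fixed 93 = 376.
Compare {P1, P2, P4}: routing cost 237 + fixed 146 = 383.
Compare {P1, P3, P4}: routing cost 248 + fixed 149 = 397.
All other subsets cost ≥ 376. Minimum total cost: 353.

353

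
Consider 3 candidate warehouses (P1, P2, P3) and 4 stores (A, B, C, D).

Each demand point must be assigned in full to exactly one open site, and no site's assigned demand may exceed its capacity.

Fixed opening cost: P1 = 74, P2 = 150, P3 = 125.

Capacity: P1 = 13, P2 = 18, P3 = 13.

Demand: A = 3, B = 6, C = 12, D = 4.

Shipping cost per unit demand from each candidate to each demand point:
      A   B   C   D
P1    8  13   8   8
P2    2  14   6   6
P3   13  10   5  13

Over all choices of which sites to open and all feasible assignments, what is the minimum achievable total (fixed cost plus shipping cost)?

Open {P1, P3}; cheapest assignment that respects the capacities:
  P1 (cap 13, load 13): A, B, D — cost 3×8 + 6×13 + 4×8 = 134
  P3 (cap 13, load 12): C — cost 12×5 = 60
  Shipping 194, fixed 199 → total 393.
  Any other capacity-feasible assignment to {P1, P3} ships for at least 194.
Compare {P1, P2}: its best feasible assignment gives total 412.
Compare {P2, P3}: its best feasible assignment gives total 449.
Every other set of open sites that can feasibly serve all demand totals ≥ 412 even under its best assignment. Minimum: 393.

393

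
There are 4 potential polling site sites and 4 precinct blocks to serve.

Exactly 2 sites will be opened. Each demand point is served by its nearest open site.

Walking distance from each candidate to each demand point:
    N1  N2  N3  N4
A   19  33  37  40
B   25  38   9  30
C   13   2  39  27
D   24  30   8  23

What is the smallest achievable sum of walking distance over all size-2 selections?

46

Open {C, D}.
  N1→C 13, N2→C 2, N3→D 8, N4→D 23  ⇒ total 46.
Compare {B, C}: total 51.
Compare {A, C}: total 79.
No size-2 selection does better; minimum is 46.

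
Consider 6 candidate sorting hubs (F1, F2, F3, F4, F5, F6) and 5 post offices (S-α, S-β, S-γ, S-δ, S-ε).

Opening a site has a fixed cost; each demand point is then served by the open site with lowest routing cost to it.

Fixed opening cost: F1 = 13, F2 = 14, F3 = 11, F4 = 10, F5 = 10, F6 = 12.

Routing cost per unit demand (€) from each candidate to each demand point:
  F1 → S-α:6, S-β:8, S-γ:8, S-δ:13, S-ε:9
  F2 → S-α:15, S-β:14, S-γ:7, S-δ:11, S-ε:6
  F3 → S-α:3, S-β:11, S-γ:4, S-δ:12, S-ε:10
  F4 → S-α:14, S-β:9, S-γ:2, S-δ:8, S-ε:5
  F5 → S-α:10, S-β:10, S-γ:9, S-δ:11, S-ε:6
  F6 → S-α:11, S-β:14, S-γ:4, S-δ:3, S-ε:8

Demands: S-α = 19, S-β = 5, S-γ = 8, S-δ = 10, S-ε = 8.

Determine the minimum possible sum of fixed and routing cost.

Open {F3, F4, F6}: assign each demand point to its cheapest open site.
  S-α→F3 19×3=57, S-β→F4 5×9=45, S-γ→F4 8×2=16, S-δ→F6 10×3=30, S-ε→F4 8×5=40
  routing cost 188, fixed 33 → total 221.
Compare {F1, F3, F4, F6}: routing cost 183 + fixed 46 = 229.
Compare {F3, F4, F5, F6}: routing cost 188 + fixed 43 = 231.
Compare {F2, F3, F4, F6}: routing cost 188 + fixed 47 = 235.
All other subsets cost ≥ 229. Minimum total cost: 221.

221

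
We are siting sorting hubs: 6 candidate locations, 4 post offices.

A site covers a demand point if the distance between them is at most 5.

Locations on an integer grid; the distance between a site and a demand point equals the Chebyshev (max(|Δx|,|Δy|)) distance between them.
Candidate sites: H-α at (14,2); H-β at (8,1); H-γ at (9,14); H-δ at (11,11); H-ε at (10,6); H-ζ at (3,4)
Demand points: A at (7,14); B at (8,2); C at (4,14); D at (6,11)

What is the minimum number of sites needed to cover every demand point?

Coverage sets (demand points within 5 of each site):
  H-α: {}
  H-β: {B}
  H-γ: {A, C, D}
  H-δ: {A, D}
  H-ε: {B, D}
  H-ζ: {B}
No single site covers all 4 demand points.
But {H-β, H-γ} covers everything, so the minimum is 2.

2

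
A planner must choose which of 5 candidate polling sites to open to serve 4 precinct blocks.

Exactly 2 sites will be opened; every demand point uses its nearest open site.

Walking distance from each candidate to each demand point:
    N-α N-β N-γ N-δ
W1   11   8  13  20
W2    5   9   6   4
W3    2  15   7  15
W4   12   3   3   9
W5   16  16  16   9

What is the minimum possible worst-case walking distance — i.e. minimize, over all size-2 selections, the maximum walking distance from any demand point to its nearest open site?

5

Open {W2, W4}.
  Farthest demand point is N-α at walking distance 5 (to W2); all others are ≤ 5.
With {W1, W2} the worst case is 8.
With {W2, W3} the worst case is 9.
No size-2 selection achieves below 5.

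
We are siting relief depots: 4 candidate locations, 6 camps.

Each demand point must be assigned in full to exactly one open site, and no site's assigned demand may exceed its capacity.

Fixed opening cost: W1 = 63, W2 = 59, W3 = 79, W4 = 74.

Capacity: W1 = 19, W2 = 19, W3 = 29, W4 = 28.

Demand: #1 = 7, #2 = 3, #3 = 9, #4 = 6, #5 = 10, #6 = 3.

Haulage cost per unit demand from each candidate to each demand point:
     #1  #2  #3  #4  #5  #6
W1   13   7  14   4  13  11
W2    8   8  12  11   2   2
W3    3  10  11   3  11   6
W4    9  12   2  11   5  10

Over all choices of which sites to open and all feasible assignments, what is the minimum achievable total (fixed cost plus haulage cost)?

Open {W3, W4}; cheapest assignment that respects the capacities:
  W3 (cap 29, load 19): #1, #2, #4, #6 — cost 7×3 + 3×10 + 6×3 + 3×6 = 87
  W4 (cap 28, load 19): #3, #5 — cost 9×2 + 10×5 = 68
  Shipping 155, fixed 153 → total 308.
  Any other capacity-feasible assignment to {W3, W4} ships for at least 155.
Compare {W2, W3, W4}: its best feasible assignment gives total 319.
Compare {W2, W3}: its best feasible assignment gives total 326.
Every other set of open sites that can feasibly serve all demand totals ≥ 319 even under its best assignment. Minimum: 308.

308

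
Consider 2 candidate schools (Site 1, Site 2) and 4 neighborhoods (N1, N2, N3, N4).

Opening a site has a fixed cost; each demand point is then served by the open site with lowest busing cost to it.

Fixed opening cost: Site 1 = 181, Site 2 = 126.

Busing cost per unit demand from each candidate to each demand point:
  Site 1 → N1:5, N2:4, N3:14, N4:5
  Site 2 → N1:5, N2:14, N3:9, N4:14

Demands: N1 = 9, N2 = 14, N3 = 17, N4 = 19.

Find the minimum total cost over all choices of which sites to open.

615

Open {Site 1}: assign each demand point to its cheapest open site.
  N1→Site 1 9×5=45, N2→Site 1 14×4=56, N3→Site 1 17×14=238, N4→Site 1 19×5=95
  busing cost 434, fixed 181 → total 615.
Compare {Site 1, Site 2}: busing cost 349 + fixed 307 = 656.
Compare {Site 2}: busing cost 660 + fixed 126 = 786.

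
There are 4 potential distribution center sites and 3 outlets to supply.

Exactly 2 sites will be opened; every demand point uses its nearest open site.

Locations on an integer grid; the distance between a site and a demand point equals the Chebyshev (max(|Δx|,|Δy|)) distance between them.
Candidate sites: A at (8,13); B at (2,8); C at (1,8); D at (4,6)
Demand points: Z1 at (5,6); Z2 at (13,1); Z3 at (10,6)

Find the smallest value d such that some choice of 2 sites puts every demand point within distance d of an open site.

9

Open {A, D}.
  Farthest demand point is Z2 at distance 9 (to D); all others are ≤ 9.
With {B, D} the worst case is 9.
With {C, D} the worst case is 9.
No size-2 selection achieves below 9.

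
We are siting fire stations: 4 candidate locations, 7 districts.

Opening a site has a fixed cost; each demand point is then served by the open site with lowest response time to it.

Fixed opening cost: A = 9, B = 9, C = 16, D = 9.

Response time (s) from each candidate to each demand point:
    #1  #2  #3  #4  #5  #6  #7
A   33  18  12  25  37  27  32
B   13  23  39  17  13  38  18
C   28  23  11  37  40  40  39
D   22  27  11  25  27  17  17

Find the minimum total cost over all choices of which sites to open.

Open {B, D}: assign each demand point to its cheapest open site.
  #1→B 13, #2→B 23, #3→D 11, #4→B 17, #5→B 13, #6→D 17, #7→D 17
  response time 111, fixed 18 → total 129.
Compare {A, B, D}: response time 106 + fixed 27 = 133.
Compare {A, B}: response time 118 + fixed 18 = 136.
Compare {B, C, D}: response time 111 + fixed 34 = 145.
All other subsets cost ≥ 133. Minimum total cost: 129.

129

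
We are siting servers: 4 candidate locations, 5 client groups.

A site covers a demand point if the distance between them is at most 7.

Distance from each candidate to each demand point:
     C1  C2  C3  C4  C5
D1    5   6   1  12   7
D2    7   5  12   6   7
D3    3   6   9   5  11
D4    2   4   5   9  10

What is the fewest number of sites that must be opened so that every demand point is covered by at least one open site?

2

Coverage sets (demand points within 7 of each site):
  D1: {C1, C2, C3, C5}
  D2: {C1, C2, C4, C5}
  D3: {C1, C2, C4}
  D4: {C1, C2, C3}
No single site covers all 5 demand points.
But {D1, D2} covers everything, so the minimum is 2.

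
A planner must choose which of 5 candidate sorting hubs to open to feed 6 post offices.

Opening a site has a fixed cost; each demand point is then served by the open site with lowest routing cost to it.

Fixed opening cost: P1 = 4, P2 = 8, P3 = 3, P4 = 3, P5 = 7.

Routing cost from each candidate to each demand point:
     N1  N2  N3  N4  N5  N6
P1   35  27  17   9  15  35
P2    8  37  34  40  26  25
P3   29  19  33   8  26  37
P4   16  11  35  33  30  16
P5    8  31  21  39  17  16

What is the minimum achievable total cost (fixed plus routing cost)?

90

Open {P1, P4, P5}: assign each demand point to its cheapest open site.
  N1→P5 8, N2→P4 11, N3→P1 17, N4→P1 9, N5→P1 15, N6→P4 16
  routing cost 76, fixed 14 → total 90.
Compare {P1, P4}: routing cost 84 + fixed 7 = 91.
Compare {P1, P2, P4}: routing cost 76 + fixed 15 = 91.
Compare {P1, P3, P4, P5}: routing cost 75 + fixed 17 = 92.
All other subsets cost ≥ 91. Minimum total cost: 90.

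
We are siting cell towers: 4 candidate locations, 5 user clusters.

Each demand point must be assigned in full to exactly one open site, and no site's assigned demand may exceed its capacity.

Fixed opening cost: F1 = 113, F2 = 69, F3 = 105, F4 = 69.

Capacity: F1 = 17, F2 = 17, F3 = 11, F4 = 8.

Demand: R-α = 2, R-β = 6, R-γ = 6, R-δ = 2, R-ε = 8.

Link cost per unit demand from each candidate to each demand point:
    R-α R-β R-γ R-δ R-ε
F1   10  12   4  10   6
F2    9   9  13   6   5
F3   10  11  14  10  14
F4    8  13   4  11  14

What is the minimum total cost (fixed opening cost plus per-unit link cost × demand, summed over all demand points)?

Open {F2, F4}; cheapest assignment that respects the capacities:
  F2 (cap 17, load 16): R-β, R-δ, R-ε — cost 6×9 + 2×6 + 8×5 = 106
  F4 (cap 8, load 8): R-α, R-γ — cost 2×8 + 6×4 = 40
  Shipping 146, fixed 138 → total 284.
  Any other capacity-feasible assignment to {F2, F4} ships for at least 146.
Compare {F1, F2}: its best feasible assignment gives total 332.
Compare {F1, F4}: its best feasible assignment gives total 362.
Every other set of open sites that can feasibly serve all demand totals ≥ 332 even under its best assignment. Minimum: 284.

284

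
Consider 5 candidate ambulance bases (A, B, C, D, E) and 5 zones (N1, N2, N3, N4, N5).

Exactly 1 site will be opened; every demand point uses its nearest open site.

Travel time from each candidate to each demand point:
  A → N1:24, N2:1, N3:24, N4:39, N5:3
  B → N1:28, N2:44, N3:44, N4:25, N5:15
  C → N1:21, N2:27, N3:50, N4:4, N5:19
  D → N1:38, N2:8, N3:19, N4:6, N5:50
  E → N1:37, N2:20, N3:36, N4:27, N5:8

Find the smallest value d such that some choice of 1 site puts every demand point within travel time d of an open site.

Open {E}.
  Farthest demand point is N1 at travel time 37 (to E); all others are ≤ 37.
With {A} the worst case is 39.
With {B} the worst case is 44.
No size-1 selection achieves below 37.

37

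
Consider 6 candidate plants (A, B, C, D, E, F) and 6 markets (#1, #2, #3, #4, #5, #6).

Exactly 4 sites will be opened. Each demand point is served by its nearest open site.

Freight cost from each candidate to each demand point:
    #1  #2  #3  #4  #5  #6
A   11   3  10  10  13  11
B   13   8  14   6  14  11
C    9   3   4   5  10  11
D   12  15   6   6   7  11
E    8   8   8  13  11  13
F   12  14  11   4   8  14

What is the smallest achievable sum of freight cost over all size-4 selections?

37

Open {C, D, E, F}.
  #1→E 8, #2→C 3, #3→C 4, #4→F 4, #5→D 7, #6→C 11  ⇒ total 37.
Compare {A, C, D, E}: total 38.
Compare {A, C, D, F}: total 38.
No size-4 selection does better; minimum is 37.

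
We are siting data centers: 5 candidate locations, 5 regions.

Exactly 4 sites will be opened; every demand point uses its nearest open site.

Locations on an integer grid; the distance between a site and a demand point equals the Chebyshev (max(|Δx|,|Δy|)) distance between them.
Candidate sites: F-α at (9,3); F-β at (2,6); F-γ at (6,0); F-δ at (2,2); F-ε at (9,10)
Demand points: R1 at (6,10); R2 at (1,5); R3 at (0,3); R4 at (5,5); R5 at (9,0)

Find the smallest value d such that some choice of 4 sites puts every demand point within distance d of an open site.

Open {F-α, F-β, F-γ, F-ε}.
  Farthest demand point is R1 at distance 3 (to F-ε); all others are ≤ 3.
With {F-α, F-β, F-δ, F-ε} the worst case is 3.
With {F-α, F-γ, F-δ, F-ε} the worst case is 3.
No size-4 selection achieves below 3.

3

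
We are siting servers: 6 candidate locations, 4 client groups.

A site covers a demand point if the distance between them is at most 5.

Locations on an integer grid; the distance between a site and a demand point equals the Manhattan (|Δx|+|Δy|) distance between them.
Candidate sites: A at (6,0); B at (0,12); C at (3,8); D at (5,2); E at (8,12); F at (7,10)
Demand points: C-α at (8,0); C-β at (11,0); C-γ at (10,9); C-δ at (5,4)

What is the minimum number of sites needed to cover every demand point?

Coverage sets (demand points within 5 of each site):
  A: {C-α, C-β, C-δ}
  B: {}
  C: {}
  D: {C-α, C-δ}
  E: {C-γ}
  F: {C-γ}
No single site covers all 4 demand points.
But {A, E} covers everything, so the minimum is 2.

2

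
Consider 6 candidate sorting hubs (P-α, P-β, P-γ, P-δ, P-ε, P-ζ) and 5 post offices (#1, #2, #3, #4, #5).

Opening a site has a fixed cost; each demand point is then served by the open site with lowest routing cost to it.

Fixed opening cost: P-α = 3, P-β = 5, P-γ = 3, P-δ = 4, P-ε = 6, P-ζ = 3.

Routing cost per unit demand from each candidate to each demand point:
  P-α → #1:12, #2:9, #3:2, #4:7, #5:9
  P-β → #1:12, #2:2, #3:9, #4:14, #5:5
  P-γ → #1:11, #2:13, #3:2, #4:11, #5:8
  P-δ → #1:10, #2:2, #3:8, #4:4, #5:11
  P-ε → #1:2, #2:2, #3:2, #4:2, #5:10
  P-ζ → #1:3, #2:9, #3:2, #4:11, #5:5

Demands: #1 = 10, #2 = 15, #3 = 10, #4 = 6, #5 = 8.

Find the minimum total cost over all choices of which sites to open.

Open {P-ε, P-ζ}: assign each demand point to its cheapest open site.
  #1→P-ε 10×2=20, #2→P-ε 15×2=30, #3→P-ε 10×2=20, #4→P-ε 6×2=12, #5→P-ζ 8×5=40
  routing cost 122, fixed 9 → total 131.
Compare {P-β, P-ε}: routing cost 122 + fixed 11 = 133.
Compare {P-α, P-ε, P-ζ}: routing cost 122 + fixed 12 = 134.
Compare {P-γ, P-ε, P-ζ}: routing cost 122 + fixed 12 = 134.
All other subsets cost ≥ 133. Minimum total cost: 131.

131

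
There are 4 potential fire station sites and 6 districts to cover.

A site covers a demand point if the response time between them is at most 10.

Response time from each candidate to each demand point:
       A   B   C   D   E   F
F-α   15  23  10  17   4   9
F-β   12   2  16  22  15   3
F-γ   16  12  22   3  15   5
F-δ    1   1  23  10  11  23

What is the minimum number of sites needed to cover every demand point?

Coverage sets (demand points within 10 of each site):
  F-α: {C, E, F}
  F-β: {B, F}
  F-γ: {D, F}
  F-δ: {A, B, D}
No single site covers all 6 demand points.
But {F-α, F-δ} covers everything, so the minimum is 2.

2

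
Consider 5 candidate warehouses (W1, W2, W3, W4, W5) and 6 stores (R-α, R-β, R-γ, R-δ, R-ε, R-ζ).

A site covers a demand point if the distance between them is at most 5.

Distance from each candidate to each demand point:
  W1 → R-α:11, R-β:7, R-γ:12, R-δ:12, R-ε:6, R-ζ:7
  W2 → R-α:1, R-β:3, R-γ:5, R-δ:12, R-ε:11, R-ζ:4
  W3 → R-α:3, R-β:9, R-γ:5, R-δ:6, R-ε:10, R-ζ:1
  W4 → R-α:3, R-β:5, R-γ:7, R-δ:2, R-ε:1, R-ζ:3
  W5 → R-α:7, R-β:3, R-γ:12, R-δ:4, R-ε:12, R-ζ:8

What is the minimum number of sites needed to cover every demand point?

Coverage sets (demand points within 5 of each site):
  W1: {}
  W2: {R-α, R-β, R-γ, R-ζ}
  W3: {R-α, R-γ, R-ζ}
  W4: {R-α, R-β, R-δ, R-ε, R-ζ}
  W5: {R-β, R-δ}
No single site covers all 6 demand points.
But {W2, W4} covers everything, so the minimum is 2.

2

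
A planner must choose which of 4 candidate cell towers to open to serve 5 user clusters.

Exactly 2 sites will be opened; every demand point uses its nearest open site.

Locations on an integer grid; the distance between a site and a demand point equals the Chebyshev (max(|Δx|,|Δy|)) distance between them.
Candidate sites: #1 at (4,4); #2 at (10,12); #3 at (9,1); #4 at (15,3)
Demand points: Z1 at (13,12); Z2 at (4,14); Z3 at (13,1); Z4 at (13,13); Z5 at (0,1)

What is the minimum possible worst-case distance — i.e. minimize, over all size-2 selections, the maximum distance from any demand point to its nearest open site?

9

Open {#1, #2}.
  Farthest demand point is Z3 at distance 9 (to #1); all others are ≤ 9.
With {#2, #3} the worst case is 9.
With {#1, #3} the worst case is 10.
No size-2 selection achieves below 9.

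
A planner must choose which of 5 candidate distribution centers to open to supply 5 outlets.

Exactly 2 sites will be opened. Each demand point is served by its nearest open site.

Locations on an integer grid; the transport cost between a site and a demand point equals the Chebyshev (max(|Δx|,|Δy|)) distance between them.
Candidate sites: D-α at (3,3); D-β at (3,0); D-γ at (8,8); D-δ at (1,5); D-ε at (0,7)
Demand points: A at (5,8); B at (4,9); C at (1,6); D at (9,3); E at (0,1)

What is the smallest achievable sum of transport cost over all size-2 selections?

17

Open {D-γ, D-δ}.
  A→D-γ 3, B→D-γ 4, C→D-δ 1, D→D-γ 5, E→D-δ 4  ⇒ total 17.
Compare {D-α, D-γ}: total 18.
Compare {D-α, D-δ}: total 18.
No size-2 selection does better; minimum is 17.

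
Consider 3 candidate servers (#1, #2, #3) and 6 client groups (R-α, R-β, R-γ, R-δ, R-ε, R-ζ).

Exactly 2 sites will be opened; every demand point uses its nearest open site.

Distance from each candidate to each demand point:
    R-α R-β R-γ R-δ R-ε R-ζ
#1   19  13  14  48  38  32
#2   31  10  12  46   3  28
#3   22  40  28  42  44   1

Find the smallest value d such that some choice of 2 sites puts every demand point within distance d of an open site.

Open {#1, #3}.
  Farthest demand point is R-δ at distance 42 (to #3); all others are ≤ 42.
With {#2, #3} the worst case is 42.
With {#1, #2} the worst case is 46.
No size-2 selection achieves below 42.

42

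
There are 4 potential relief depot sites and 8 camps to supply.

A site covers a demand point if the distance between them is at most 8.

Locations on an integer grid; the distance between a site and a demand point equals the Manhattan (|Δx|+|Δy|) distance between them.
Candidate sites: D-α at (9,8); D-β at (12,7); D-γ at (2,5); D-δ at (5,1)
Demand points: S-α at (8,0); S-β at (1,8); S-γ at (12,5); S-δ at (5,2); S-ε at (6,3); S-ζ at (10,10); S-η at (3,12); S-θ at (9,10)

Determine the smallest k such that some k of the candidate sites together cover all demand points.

Coverage sets (demand points within 8 of each site):
  D-α: {S-β, S-γ, S-ε, S-ζ, S-θ}
  D-β: {S-γ, S-ζ, S-θ}
  D-γ: {S-β, S-δ, S-ε, S-η}
  D-δ: {S-α, S-δ, S-ε}
No 2 sites suffice: every size-2 union leaves at least one demand point uncovered.
But {D-α, D-γ, D-δ} covers everything, so the minimum is 3.

3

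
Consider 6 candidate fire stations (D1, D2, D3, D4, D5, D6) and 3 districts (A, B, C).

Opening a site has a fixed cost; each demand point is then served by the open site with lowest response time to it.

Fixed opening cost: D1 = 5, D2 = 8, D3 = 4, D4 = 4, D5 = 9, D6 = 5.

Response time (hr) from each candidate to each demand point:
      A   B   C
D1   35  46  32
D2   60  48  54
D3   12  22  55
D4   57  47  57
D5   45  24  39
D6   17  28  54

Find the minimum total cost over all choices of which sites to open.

75

Open {D1, D3}: assign each demand point to its cheapest open site.
  A→D3 12, B→D3 22, C→D1 32
  response time 66, fixed 9 → total 75.
Compare {D1, D3, D4}: response time 66 + fixed 13 = 79.
Compare {D1, D3, D6}: response time 66 + fixed 14 = 80.
Compare {D1, D2, D3}: response time 66 + fixed 17 = 83.
All other subsets cost ≥ 79. Minimum total cost: 75.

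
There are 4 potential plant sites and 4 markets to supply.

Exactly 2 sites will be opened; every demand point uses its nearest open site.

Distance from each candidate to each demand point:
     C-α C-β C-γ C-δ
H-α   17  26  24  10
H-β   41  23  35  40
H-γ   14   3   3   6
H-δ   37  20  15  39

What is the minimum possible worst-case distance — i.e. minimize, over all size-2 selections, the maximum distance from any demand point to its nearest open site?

14

Open {H-α, H-γ}.
  Farthest demand point is C-α at distance 14 (to H-γ); all others are ≤ 14.
With {H-β, H-γ} the worst case is 14.
With {H-γ, H-δ} the worst case is 14.
No size-2 selection achieves below 14.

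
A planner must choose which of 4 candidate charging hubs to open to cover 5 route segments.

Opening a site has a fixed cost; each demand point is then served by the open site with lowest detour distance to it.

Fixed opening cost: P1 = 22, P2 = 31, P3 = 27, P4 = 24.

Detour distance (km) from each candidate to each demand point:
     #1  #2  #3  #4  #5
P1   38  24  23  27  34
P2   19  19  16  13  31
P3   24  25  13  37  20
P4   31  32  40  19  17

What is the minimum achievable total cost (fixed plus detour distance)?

Open {P2}: assign each demand point to its cheapest open site.
  #1→P2 19, #2→P2 19, #3→P2 16, #4→P2 13, #5→P2 31
  detour distance 98, fixed 31 → total 129.
Compare {P2, P4}: detour distance 84 + fixed 55 = 139.
Compare {P2, P3}: detour distance 84 + fixed 58 = 142.
Compare {P3}: detour distance 119 + fixed 27 = 146.
All other subsets cost ≥ 139. Minimum total cost: 129.

129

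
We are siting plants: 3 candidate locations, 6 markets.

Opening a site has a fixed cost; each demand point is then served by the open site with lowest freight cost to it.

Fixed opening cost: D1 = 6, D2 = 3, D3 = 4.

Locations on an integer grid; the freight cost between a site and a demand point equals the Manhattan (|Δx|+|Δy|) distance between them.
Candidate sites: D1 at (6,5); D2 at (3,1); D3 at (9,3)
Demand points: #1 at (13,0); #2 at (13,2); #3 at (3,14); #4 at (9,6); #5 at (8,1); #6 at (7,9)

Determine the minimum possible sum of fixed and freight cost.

45

Open {D1, D3}: assign each demand point to its cheapest open site.
  #1→D3 7, #2→D3 5, #3→D1 12, #4→D3 3, #5→D3 3, #6→D1 5
  freight cost 35, fixed 10 → total 45.
Compare {D2, D3}: freight cost 39 + fixed 7 = 46.
Compare {D3}: freight cost 43 + fixed 4 = 47.
Compare {D1, D2, D3}: freight cost 35 + fixed 13 = 48.
All other subsets cost ≥ 46. Minimum total cost: 45.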